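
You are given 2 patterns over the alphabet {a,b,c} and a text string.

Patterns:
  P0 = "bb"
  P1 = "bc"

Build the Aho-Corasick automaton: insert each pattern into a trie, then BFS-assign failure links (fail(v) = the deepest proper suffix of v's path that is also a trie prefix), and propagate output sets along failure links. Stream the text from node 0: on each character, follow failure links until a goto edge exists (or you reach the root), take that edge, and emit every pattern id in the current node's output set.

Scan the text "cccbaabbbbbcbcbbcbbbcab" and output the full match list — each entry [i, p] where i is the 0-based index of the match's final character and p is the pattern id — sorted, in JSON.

Build:
Trie nodes:
  0='ε' goto b→1
  1='b' goto b→2 c→3
  2='bb' goto ·  ←P0
  3='bc' goto ·  ←P1

Failure links (BFS by depth):
  n1('b'): parent n0 fail=0; on 'b' 0 → fail=0;  out ∅∪∅=∅
  n2('bb'): parent n1 fail=0; on 'b' 0 → fail=1;  out {0}∪∅={0}
  n3('bc'): parent n1 fail=0; on 'c' 0 → fail=0;  out {1}∪∅={1}

Text stream:
i=0 'c': node 0→0
i=1 'c': node 0→0
i=2 'c': node 0→0
i=3 'b': node 0→1
i=4 'a': node 1→0 (via fail)
i=5 'a': node 0→0
i=6 'b': node 0→1
i=7 'b': node 1→2  ** P0@[6:7]
i=8 'b': node 2→2 (via fail)  ** P0@[7:8]
i=9 'b': node 2→2 (via fail)  ** P0@[8:9]
i=10 'b': node 2→2 (via fail)  ** P0@[9:10]
i=11 'c': node 2→3 (via fail)  ** P1@[10:11]
i=12 'b': node 3→1 (via fail)
i=13 'c': node 1→3  ** P1@[12:13]
i=14 'b': node 3→1 (via fail)
i=15 'b': node 1→2  ** P0@[14:15]
i=16 'c': node 2→3 (via fail)  ** P1@[15:16]
i=17 'b': node 3→1 (via fail)
i=18 'b': node 1→2  ** P0@[17:18]
i=19 'b': node 2→2 (via fail)  ** P0@[18:19]
i=20 'c': node 2→3 (via fail)  ** P1@[19:20]
i=21 'a': node 3→0 (via fail)
i=22 'b': node 0→1

All matches (sorted): [[7,0],[8,0],[9,0],[10,0],[11,1],[13,1],[15,0],[16,1],[18,0],[19,0],[20,1]]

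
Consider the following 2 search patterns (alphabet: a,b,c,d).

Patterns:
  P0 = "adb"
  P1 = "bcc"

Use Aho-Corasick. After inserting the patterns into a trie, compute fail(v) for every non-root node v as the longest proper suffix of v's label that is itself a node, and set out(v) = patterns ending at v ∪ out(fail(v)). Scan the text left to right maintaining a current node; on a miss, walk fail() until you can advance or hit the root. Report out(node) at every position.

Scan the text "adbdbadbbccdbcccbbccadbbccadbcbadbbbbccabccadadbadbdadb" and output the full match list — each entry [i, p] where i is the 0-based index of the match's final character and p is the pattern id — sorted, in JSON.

Build automaton:
Trie (insert patterns):
  0='ε' goto a→1 b→4
  1='a' goto d→2
  2='ad' goto b→3
  3='adb' goto ·  ←P0
  4='b' goto c→5
  5='bc' goto c→6
  6='bcc' goto ·  ←P1

Failure links (BFS by depth):
  n1('a'): parent n0 fail=0; on 'a' 0 → fail=0;  out ∅∪∅=∅
  n4('b'): parent n0 fail=0; on 'b' 0 → fail=0;  out ∅∪∅=∅
  n2('ad'): parent n1 fail=0; on 'd' 0 → fail=0;  out ∅∪∅=∅
  n5('bc'): parent n4 fail=0; on 'c' 0 → fail=0;  out ∅∪∅=∅
  n3('adb'): parent n2 fail=0; on 'b' 0 → fail=4;  out {0}∪∅={0}
  n6('bcc'): parent n5 fail=0; on 'c' 0 → fail=0;  out {1}∪∅={1}

Text stream:
[0] read 'a'  n0⇒n1
[1] read 'd'  n1⇒n2
[2] read 'b'  n2⇒n3  → match P0@[0:2]
[3] read 'd'  n3⇒n0 (via fail)
[4] read 'b'  n0⇒n4
[5] read 'a'  n4⇒n1 (via fail)
[6] read 'd'  n1⇒n2
[7] read 'b'  n2⇒n3  → match P0@[5:7]
[8] read 'b'  n3⇒n4 (via fail)
[9] read 'c'  n4⇒n5
[10] read 'c'  n5⇒n6  → match P1@[8:10]
[11] read 'd'  n6⇒n0 (via fail)
[12] read 'b'  n0⇒n4
[13] read 'c'  n4⇒n5
[14] read 'c'  n5⇒n6  → match P1@[12:14]
[15] read 'c'  n6⇒n0 (via fail)
[16] read 'b'  n0⇒n4
[17] read 'b'  n4⇒n4 (via fail)
[18] read 'c'  n4⇒n5
[19] read 'c'  n5⇒n6  → match P1@[17:19]
[20] read 'a'  n6⇒n1 (via fail)
[21] read 'd'  n1⇒n2
[22] read 'b'  n2⇒n3  → match P0@[20:22]
[23] read 'b'  n3⇒n4 (via fail)
[24] read 'c'  n4⇒n5
[25] read 'c'  n5⇒n6  → match P1@[23:25]
[26] read 'a'  n6⇒n1 (via fail)
[27] read 'd'  n1⇒n2
[28] read 'b'  n2⇒n3  → match P0@[26:28]
[29] read 'c'  n3⇒n5 (via fail)
[30] read 'b'  n5⇒n4 (via fail)
[31] read 'a'  n4⇒n1 (via fail)
[32] read 'd'  n1⇒n2
[33] read 'b'  n2⇒n3  → match P0@[31:33]
[34] read 'b'  n3⇒n4 (via fail)
[35] read 'b'  n4⇒n4 (via fail)
[36] read 'b'  n4⇒n4 (via fail)
[37] read 'c'  n4⇒n5
[38] read 'c'  n5⇒n6  → match P1@[36:38]
[39] read 'a'  n6⇒n1 (via fail)
[40] read 'b'  n1⇒n4 (via fail)
[41] read 'c'  n4⇒n5
[42] read 'c'  n5⇒n6  → match P1@[40:42]
[43] read 'a'  n6⇒n1 (via fail)
[44] read 'd'  n1⇒n2
[45] read 'a'  n2⇒n1 (via fail)
[46] read 'd'  n1⇒n2
[47] read 'b'  n2⇒n3  → match P0@[45:47]
[48] read 'a'  n3⇒n1 (via fail)
[49] read 'd'  n1⇒n2
[50] read 'b'  n2⇒n3  → match P0@[48:50]
[51] read 'd'  n3⇒n0 (via fail)
[52] read 'a'  n0⇒n1
[53] read 'd'  n1⇒n2
[54] read 'b'  n2⇒n3  → match P0@[52:54]

All matches (sorted): [[2,0],[7,0],[10,1],[14,1],[19,1],[22,0],[25,1],[28,0],[33,0],[38,1],[42,1],[47,0],[50,0],[54,0]]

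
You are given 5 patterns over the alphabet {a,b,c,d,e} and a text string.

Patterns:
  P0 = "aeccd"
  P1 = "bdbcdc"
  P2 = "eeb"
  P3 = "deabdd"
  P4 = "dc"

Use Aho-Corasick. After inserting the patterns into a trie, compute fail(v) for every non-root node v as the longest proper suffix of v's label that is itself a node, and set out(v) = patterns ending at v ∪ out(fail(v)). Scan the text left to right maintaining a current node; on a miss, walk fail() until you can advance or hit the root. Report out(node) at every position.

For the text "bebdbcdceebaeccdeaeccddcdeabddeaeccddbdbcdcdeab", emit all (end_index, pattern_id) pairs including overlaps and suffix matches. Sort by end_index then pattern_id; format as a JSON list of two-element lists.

Build automaton:
Trie (insert patterns):
  n0 'ε': a→1 b→6 d→15 e→12
  n1 'a': e→2
  n2 'ae': c→3
  n3 'aec': c→4
  n4 'aecc': d→5
  n5 'aeccd': ·  ←P0
  n6 'b': d→7
  n7 'bd': b→8
  n8 'bdb': c→9
  n9 'bdbc': d→10
  n10 'bdbcd': c→11
  n11 'bdbcdc': ·  ←P1
  n12 'e': e→13
  n13 'ee': b→14
  n14 'eeb': ·  ←P2
  n15 'd': c→21 e→16
  n16 'de': a→17
  n17 'dea': b→18
  n18 'deab': d→19
  n19 'deabd': d→20
  n20 'deabdd': ·  ←P3
  n21 'dc': ·  ←P4

BFS fail/out derivation:
  fail(1) 'a': from fail(0)=0 chase 'a': 0 ⇒ 0;  out=∅∪out(0)=∅
  fail(6) 'b': from fail(0)=0 chase 'b': 0 ⇒ 0;  out=∅∪out(0)=∅
  fail(12) 'e': from fail(0)=0 chase 'e': 0 ⇒ 0;  out=∅∪out(0)=∅
  fail(15) 'd': from fail(0)=0 chase 'd': 0 ⇒ 0;  out=∅∪out(0)=∅
  fail(2) 'ae': from fail(1)=0 chase 'e': 0 ⇒ 12;  out=∅∪out(12)=∅
  fail(7) 'bd': from fail(6)=0 chase 'd': 0 ⇒ 15;  out=∅∪out(15)=∅
  fail(13) 'ee': from fail(12)=0 chase 'e': 0 ⇒ 12;  out=∅∪out(12)=∅
  fail(16) 'de': from fail(15)=0 chase 'e': 0 ⇒ 12;  out=∅∪out(12)=∅
  fail(21) 'dc': from fail(15)=0 chase 'c': 0 ⇒ 0;  out={4}∪out(0)={4}
  fail(3) 'aec': from fail(2)=12 chase 'c': 12→0 ⇒ 0;  out=∅∪out(0)=∅
  fail(8) 'bdb': from fail(7)=15 chase 'b': 15→0 ⇒ 6;  out=∅∪out(6)=∅
  fail(14) 'eeb': from fail(13)=12 chase 'b': 12→0 ⇒ 6;  out={2}∪out(6)={2}
  fail(17) 'dea': from fail(16)=12 chase 'a': 12→0 ⇒ 1;  out=∅∪out(1)=∅
  fail(4) 'aecc': from fail(3)=0 chase 'c': 0 ⇒ 0;  out=∅∪out(0)=∅
  fail(9) 'bdbc': from fail(8)=6 chase 'c': 6→0 ⇒ 0;  out=∅∪out(0)=∅
  fail(18) 'deab': from fail(17)=1 chase 'b': 1→0 ⇒ 6;  out=∅∪out(6)=∅
  fail(5) 'aeccd': from fail(4)=0 chase 'd': 0 ⇒ 15;  out={0}∪out(15)={0}
  fail(10) 'bdbcd': from fail(9)=0 chase 'd': 0 ⇒ 15;  out=∅∪out(15)=∅
  fail(19) 'deabd': from fail(18)=6 chase 'd': 6 ⇒ 7;  out=∅∪out(7)=∅
  fail(11) 'bdbcdc': from fail(10)=15 chase 'c': 15 ⇒ 21;  out={1}∪out(21)={1,4}
  fail(20) 'deabdd': from fail(19)=7 chase 'd': 7→15→0 ⇒ 15;  out={3}∪out(15)={3}

Scan:
[0] read 'b'  n0⇒n6
[1] read 'e'  n6⇒n12 ·f
[2] read 'b'  n12⇒n6 ·f
[3] read 'd'  n6⇒n7
[4] read 'b'  n7⇒n8
[5] read 'c'  n8⇒n9
[6] read 'd'  n9⇒n10
[7] read 'c'  n10⇒n11  emit P1@[2:7],P4@[6:7]
[8] read 'e'  n11⇒n12 ·f
[9] read 'e'  n12⇒n13
[10] read 'b'  n13⇒n14  emit P2@[8:10]
[11] read 'a'  n14⇒n1 ·f
[12] read 'e'  n1⇒n2
[13] read 'c'  n2⇒n3
[14] read 'c'  n3⇒n4
[15] read 'd'  n4⇒n5  emit P0@[11:15]
[16] read 'e'  n5⇒n16 ·f
[17] read 'a'  n16⇒n17
[18] read 'e'  n17⇒n2 ·f
[19] read 'c'  n2⇒n3
[20] read 'c'  n3⇒n4
[21] read 'd'  n4⇒n5  emit P0@[17:21]
[22] read 'd'  n5⇒n15 ·f
[23] read 'c'  n15⇒n21  emit P4@[22:23]
[24] read 'd'  n21⇒n15 ·f
[25] read 'e'  n15⇒n16
[26] read 'a'  n16⇒n17
[27] read 'b'  n17⇒n18
[28] read 'd'  n18⇒n19
[29] read 'd'  n19⇒n20  emit P3@[24:29]
[30] read 'e'  n20⇒n16 ·f
[31] read 'a'  n16⇒n17
[32] read 'e'  n17⇒n2 ·f
[33] read 'c'  n2⇒n3
[34] read 'c'  n3⇒n4
[35] read 'd'  n4⇒n5  emit P0@[31:35]
[36] read 'd'  n5⇒n15 ·f
[37] read 'b'  n15⇒n6 ·f
[38] read 'd'  n6⇒n7
[39] read 'b'  n7⇒n8
[40] read 'c'  n8⇒n9
[41] read 'd'  n9⇒n10
[42] read 'c'  n10⇒n11  emit P1@[37:42],P4@[41:42]
[43] read 'd'  n11⇒n15 ·f
[44] read 'e'  n15⇒n16
[45] read 'a'  n16⇒n17
[46] read 'b'  n17⇒n18

Matches: [[7,1],[7,4],[10,2],[15,0],[21,0],[23,4],[29,3],[35,0],[42,1],[42,4]]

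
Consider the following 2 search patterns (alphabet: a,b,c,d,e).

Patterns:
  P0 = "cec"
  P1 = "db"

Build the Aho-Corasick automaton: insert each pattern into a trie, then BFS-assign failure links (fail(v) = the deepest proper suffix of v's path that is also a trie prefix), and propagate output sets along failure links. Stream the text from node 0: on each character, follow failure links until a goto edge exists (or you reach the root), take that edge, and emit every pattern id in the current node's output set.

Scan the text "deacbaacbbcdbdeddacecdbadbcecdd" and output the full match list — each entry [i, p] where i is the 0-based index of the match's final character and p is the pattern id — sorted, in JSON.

Construct AC machine:
Trie (insert patterns):
  0='ε' goto c→1 d→4
  1='c' goto e→2
  2='ce' goto c→3
  3='cec' goto ·  [P0 ends]
  4='d' goto b→5
  5='db' goto ·  [P1 ends]

BFS fail/out derivation:
  fail(1) 'c': from fail(0)=0 chase 'c': 0 ⇒ 0;  out=∅∪out(0)=∅
  fail(4) 'd': from fail(0)=0 chase 'd': 0 ⇒ 0;  out=∅∪out(0)=∅
  fail(2) 'ce': from fail(1)=0 chase 'e': 0 ⇒ 0;  out=∅∪out(0)=∅
  fail(5) 'db': from fail(4)=0 chase 'b': 0 ⇒ 0;  out={1}∪out(0)={1}
  fail(3) 'cec': from fail(2)=0 chase 'c': 0 ⇒ 1;  out={0}∪out(1)={0}

Scan:
[0] read 'd'  n0⇒n4
[1] read 'e'  n4⇒n0 ·f
[2] read 'a'  n0⇒n0
[3] read 'c'  n0⇒n1
[4] read 'b'  n1⇒n0 ·f
[5] read 'a'  n0⇒n0
[6] read 'a'  n0⇒n0
[7] read 'c'  n0⇒n1
[8] read 'b'  n1⇒n0 ·f
[9] read 'b'  n0⇒n0
[10] read 'c'  n0⇒n1
[11] read 'd'  n1⇒n4 ·f
[12] read 'b'  n4⇒n5  ** P1@[11:12]
[13] read 'd'  n5⇒n4 ·f
[14] read 'e'  n4⇒n0 ·f
[15] read 'd'  n0⇒n4
[16] read 'd'  n4⇒n4 ·f
[17] read 'a'  n4⇒n0 ·f
[18] read 'c'  n0⇒n1
[19] read 'e'  n1⇒n2
[20] read 'c'  n2⇒n3  ** P0@[18:20]
[21] read 'd'  n3⇒n4 ·f
[22] read 'b'  n4⇒n5  ** P1@[21:22]
[23] read 'a'  n5⇒n0 ·f
[24] read 'd'  n0⇒n4
[25] read 'b'  n4⇒n5  ** P1@[24:25]
[26] read 'c'  n5⇒n1 ·f
[27] read 'e'  n1⇒n2
[28] read 'c'  n2⇒n3  ** P0@[26:28]
[29] read 'd'  n3⇒n4 ·f
[30] read 'd'  n4⇒n4 ·f

All matches (sorted): [[12,1],[20,0],[22,1],[25,1],[28,0]]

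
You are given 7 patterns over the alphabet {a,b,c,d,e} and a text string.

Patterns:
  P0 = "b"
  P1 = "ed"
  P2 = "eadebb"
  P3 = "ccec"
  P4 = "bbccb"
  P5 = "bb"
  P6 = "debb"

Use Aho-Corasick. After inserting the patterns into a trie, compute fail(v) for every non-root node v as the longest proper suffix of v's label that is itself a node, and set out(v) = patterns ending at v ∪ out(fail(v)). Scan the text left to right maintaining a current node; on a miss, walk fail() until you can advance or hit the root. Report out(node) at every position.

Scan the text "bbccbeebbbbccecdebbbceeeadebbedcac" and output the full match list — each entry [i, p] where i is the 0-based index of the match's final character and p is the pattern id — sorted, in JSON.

Build automaton:
Trie nodes:
  n0 'ε': b→1 c→9 d→17 e→2
  n1 'b': b→13  ←P0
  n2 'e': a→4 d→3
  n3 'ed': ·  ←P1
  n4 'ea': d→5
  n5 'ead': e→6
  n6 'eade': b→7
  n7 'eadeb': b→8
  n8 'eadebb': ·  ←P2
  n9 'c': c→10
  n10 'cc': e→11
  n11 'cce': c→12
  n12 'ccec': ·  ←P3
  n13 'bb': c→14  ←P5
  n14 'bbc': c→15
  n15 'bbcc': b→16
  n16 'bbccb': ·  ←P4
  n17 'd': e→18
  n18 'de': b→19
  n19 'deb': b→20
  n20 'debb': ·  ←P6

BFS fail/out derivation:
  fail(1) 'b': from fail(0)=0 chase 'b': 0 ⇒ 0;  out={0}∪out(0)={0}
  fail(2) 'e': from fail(0)=0 chase 'e': 0 ⇒ 0;  out=∅∪out(0)=∅
  fail(9) 'c': from fail(0)=0 chase 'c': 0 ⇒ 0;  out=∅∪out(0)=∅
  fail(17) 'd': from fail(0)=0 chase 'd': 0 ⇒ 0;  out=∅∪out(0)=∅
  fail(3) 'ed': from fail(2)=0 chase 'd': 0 ⇒ 17;  out={1}∪out(17)={1}
  fail(4) 'ea': from fail(2)=0 chase 'a': 0 ⇒ 0;  out=∅∪out(0)=∅
  fail(10) 'cc': from fail(9)=0 chase 'c': 0 ⇒ 9;  out=∅∪out(9)=∅
  fail(13) 'bb': from fail(1)=0 chase 'b': 0 ⇒ 1;  out={5}∪out(1)={0,5}
  fail(18) 'de': from fail(17)=0 chase 'e': 0 ⇒ 2;  out=∅∪out(2)=∅
  fail(5) 'ead': from fail(4)=0 chase 'd': 0 ⇒ 17;  out=∅∪out(17)=∅
  fail(11) 'cce': from fail(10)=9 chase 'e': 9→0 ⇒ 2;  out=∅∪out(2)=∅
  fail(14) 'bbc': from fail(13)=1 chase 'c': 1→0 ⇒ 9;  out=∅∪out(9)=∅
  fail(19) 'deb': from fail(18)=2 chase 'b': 2→0 ⇒ 1;  out=∅∪out(1)={0}
  fail(6) 'eade': from fail(5)=17 chase 'e': 17 ⇒ 18;  out=∅∪out(18)=∅
  fail(12) 'ccec': from fail(11)=2 chase 'c': 2→0 ⇒ 9;  out={3}∪out(9)={3}
  fail(15) 'bbcc': from fail(14)=9 chase 'c': 9 ⇒ 10;  out=∅∪out(10)=∅
  fail(20) 'debb': from fail(19)=1 chase 'b': 1 ⇒ 13;  out={6}∪out(13)={0,5,6}
  fail(7) 'eadeb': from fail(6)=18 chase 'b': 18 ⇒ 19;  out=∅∪out(19)={0}
  fail(16) 'bbccb': from fail(15)=10 chase 'b': 10→9→0 ⇒ 1;  out={4}∪out(1)={0,4}
  fail(8) 'eadebb': from fail(7)=19 chase 'b': 19 ⇒ 20;  out={2}∪out(20)={0,2,5,6}

Scan:
pos 0 'b': at 1  emit P0@[0:0]
pos 1 'b': at 13  emit P0@[1:1],P5@[0:1]
pos 2 'c': at 14
pos 3 'c': at 15
pos 4 'b': at 16  emit P0@[4:4],P4@[0:4]
pos 5 'e': at 2 (via fail)
pos 6 'e': at 2 (via fail)
pos 7 'b': at 1 (via fail)  emit P0@[7:7]
pos 8 'b': at 13  emit P0@[8:8],P5@[7:8]
pos 9 'b': at 13 (via fail)  emit P0@[9:9],P5@[8:9]
pos 10 'b': at 13 (via fail)  emit P0@[10:10],P5@[9:10]
pos 11 'c': at 14
pos 12 'c': at 15
pos 13 'e': at 11 (via fail)
pos 14 'c': at 12  emit P3@[11:14]
pos 15 'd': at 17 (via fail)
pos 16 'e': at 18
pos 17 'b': at 19  emit P0@[17:17]
pos 18 'b': at 20  emit P0@[18:18],P5@[17:18],P6@[15:18]
pos 19 'b': at 13 (via fail)  emit P0@[19:19],P5@[18:19]
pos 20 'c': at 14
pos 21 'e': at 2 (via fail)
pos 22 'e': at 2 (via fail)
pos 23 'e': at 2 (via fail)
pos 24 'a': at 4
pos 25 'd': at 5
pos 26 'e': at 6
pos 27 'b': at 7  emit P0@[27:27]
pos 28 'b': at 8  emit P0@[28:28],P2@[23:28],P5@[27:28],P6@[25:28]
pos 29 'e': at 2 (via fail)
pos 30 'd': at 3  emit P1@[29:30]
pos 31 'c': at 9 (via fail)
pos 32 'a': at 0 (via fail)
pos 33 'c': at 9

All matches (sorted): [[0,0],[1,0],[1,5],[4,0],[4,4],[7,0],[8,0],[8,5],[9,0],[9,5],[10,0],[10,5],[14,3],[17,0],[18,0],[18,5],[18,6],[19,0],[19,5],[27,0],[28,0],[28,2],[28,5],[28,6],[30,1]]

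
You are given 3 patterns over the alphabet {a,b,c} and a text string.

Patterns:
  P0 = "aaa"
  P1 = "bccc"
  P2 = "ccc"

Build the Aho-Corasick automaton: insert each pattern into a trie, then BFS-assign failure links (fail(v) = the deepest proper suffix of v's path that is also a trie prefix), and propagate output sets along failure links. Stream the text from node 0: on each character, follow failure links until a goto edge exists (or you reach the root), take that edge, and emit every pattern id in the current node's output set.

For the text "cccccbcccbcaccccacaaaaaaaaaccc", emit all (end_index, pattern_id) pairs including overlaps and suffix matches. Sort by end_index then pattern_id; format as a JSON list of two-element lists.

Build:
Trie nodes:
  0='ε' goto a→1 b→4 c→8
  1='a' goto a→2
  2='aa' goto a→3
  3='aaa' goto ·  ←P0
  4='b' goto c→5
  5='bc' goto c→6
  6='bcc' goto c→7
  7='bccc' goto ·  ←P1
  8='c' goto c→9
  9='cc' goto c→10
  10='ccc' goto ·  ←P2

BFS fail/out derivation:
  fail(1) 'a': from fail(0)=0 chase 'a': 0 ⇒ 0;  out=∅∪out(0)=∅
  fail(4) 'b': from fail(0)=0 chase 'b': 0 ⇒ 0;  out=∅∪out(0)=∅
  fail(8) 'c': from fail(0)=0 chase 'c': 0 ⇒ 0;  out=∅∪out(0)=∅
  fail(2) 'aa': from fail(1)=0 chase 'a': 0 ⇒ 1;  out=∅∪out(1)=∅
  fail(5) 'bc': from fail(4)=0 chase 'c': 0 ⇒ 8;  out=∅∪out(8)=∅
  fail(9) 'cc': from fail(8)=0 chase 'c': 0 ⇒ 8;  out=∅∪out(8)=∅
  fail(3) 'aaa': from fail(2)=1 chase 'a': 1 ⇒ 2;  out={0}∪out(2)={0}
  fail(6) 'bcc': from fail(5)=8 chase 'c': 8 ⇒ 9;  out=∅∪out(9)=∅
  fail(10) 'ccc': from fail(9)=8 chase 'c': 8 ⇒ 9;  out={2}∪out(9)={2}
  fail(7) 'bccc': from fail(6)=9 chase 'c': 9 ⇒ 10;  out={1}∪out(10)={1,2}

Run:
[0] read 'c'  n0⇒n8
[1] read 'c'  n8⇒n9
[2] read 'c'  n9⇒n10  ** P2@[0:2]
[3] read 'c'  n10⇒n10 (via fail)  ** P2@[1:3]
[4] read 'c'  n10⇒n10 (via fail)  ** P2@[2:4]
[5] read 'b'  n10⇒n4 (via fail)
[6] read 'c'  n4⇒n5
[7] read 'c'  n5⇒n6
[8] read 'c'  n6⇒n7  ** P1@[5:8],P2@[6:8]
[9] read 'b'  n7⇒n4 (via fail)
[10] read 'c'  n4⇒n5
[11] read 'a'  n5⇒n1 (via fail)
[12] read 'c'  n1⇒n8 (via fail)
[13] read 'c'  n8⇒n9
[14] read 'c'  n9⇒n10  ** P2@[12:14]
[15] read 'c'  n10⇒n10 (via fail)  ** P2@[13:15]
[16] read 'a'  n10⇒n1 (via fail)
[17] read 'c'  n1⇒n8 (via fail)
[18] read 'a'  n8⇒n1 (via fail)
[19] read 'a'  n1⇒n2
[20] read 'a'  n2⇒n3  ** P0@[18:20]
[21] read 'a'  n3⇒n3 (via fail)  ** P0@[19:21]
[22] read 'a'  n3⇒n3 (via fail)  ** P0@[20:22]
[23] read 'a'  n3⇒n3 (via fail)  ** P0@[21:23]
[24] read 'a'  n3⇒n3 (via fail)  ** P0@[22:24]
[25] read 'a'  n3⇒n3 (via fail)  ** P0@[23:25]
[26] read 'a'  n3⇒n3 (via fail)  ** P0@[24:26]
[27] read 'c'  n3⇒n8 (via fail)
[28] read 'c'  n8⇒n9
[29] read 'c'  n9⇒n10  ** P2@[27:29]

All matches (sorted): [[2,2],[3,2],[4,2],[8,1],[8,2],[14,2],[15,2],[20,0],[21,0],[22,0],[23,0],[24,0],[25,0],[26,0],[29,2]]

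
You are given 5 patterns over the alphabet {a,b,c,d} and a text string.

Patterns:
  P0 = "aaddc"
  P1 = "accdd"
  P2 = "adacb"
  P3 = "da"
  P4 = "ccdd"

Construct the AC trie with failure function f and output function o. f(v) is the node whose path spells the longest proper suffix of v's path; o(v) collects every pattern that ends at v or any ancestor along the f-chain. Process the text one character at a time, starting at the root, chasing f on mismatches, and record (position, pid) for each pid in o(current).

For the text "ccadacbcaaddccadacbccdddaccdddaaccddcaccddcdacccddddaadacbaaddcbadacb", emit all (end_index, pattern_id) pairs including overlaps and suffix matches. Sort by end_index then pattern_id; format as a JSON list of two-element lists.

Build:
Trie nodes:
  0='ε' goto a→1 c→16 d→14
  1='a' goto a→2 c→6 d→10
  2='aa' goto d→3
  3='aad' goto d→4
  4='aadd' goto c→5
  5='aaddc' goto ·  ←P0
  6='ac' goto c→7
  7='acc' goto d→8
  8='accd' goto d→9
  9='accdd' goto ·  ←P1
  10='ad' goto a→11
  11='ada' goto c→12
  12='adac' goto b→13
  13='adacb' goto ·  ←P2
  14='d' goto a→15
  15='da' goto ·  ←P3
  16='c' goto c→17
  17='cc' goto d→18
  18='ccd' goto d→19
  19='ccdd' goto ·  ←P4

Failure links (BFS by depth):
  fail(1) 'a': from fail(0)=0 chase 'a': 0 ⇒ 0;  out=∅∪out(0)=∅
  fail(14) 'd': from fail(0)=0 chase 'd': 0 ⇒ 0;  out=∅∪out(0)=∅
  fail(16) 'c': from fail(0)=0 chase 'c': 0 ⇒ 0;  out=∅∪out(0)=∅
  fail(2) 'aa': from fail(1)=0 chase 'a': 0 ⇒ 1;  out=∅∪out(1)=∅
  fail(6) 'ac': from fail(1)=0 chase 'c': 0 ⇒ 16;  out=∅∪out(16)=∅
  fail(10) 'ad': from fail(1)=0 chase 'd': 0 ⇒ 14;  out=∅∪out(14)=∅
  fail(15) 'da': from fail(14)=0 chase 'a': 0 ⇒ 1;  out={3}∪out(1)={3}
  fail(17) 'cc': from fail(16)=0 chase 'c': 0 ⇒ 16;  out=∅∪out(16)=∅
  fail(3) 'aad': from fail(2)=1 chase 'd': 1 ⇒ 10;  out=∅∪out(10)=∅
  fail(7) 'acc': from fail(6)=16 chase 'c': 16 ⇒ 17;  out=∅∪out(17)=∅
  fail(11) 'ada': from fail(10)=14 chase 'a': 14 ⇒ 15;  out=∅∪out(15)={3}
  fail(18) 'ccd': from fail(17)=16 chase 'd': 16→0 ⇒ 14;  out=∅∪out(14)=∅
  fail(4) 'aadd': from fail(3)=10 chase 'd': 10→14→0 ⇒ 14;  out=∅∪out(14)=∅
  fail(8) 'accd': from fail(7)=17 chase 'd': 17 ⇒ 18;  out=∅∪out(18)=∅
  fail(12) 'adac': from fail(11)=15 chase 'c': 15→1 ⇒ 6;  out=∅∪out(6)=∅
  fail(19) 'ccdd': from fail(18)=14 chase 'd': 14→0 ⇒ 14;  out={4}∪out(14)={4}
  fail(5) 'aaddc': from fail(4)=14 chase 'c': 14→0 ⇒ 16;  out={0}∪out(16)={0}
  fail(9) 'accdd': from fail(8)=18 chase 'd': 18 ⇒ 19;  out={1}∪out(19)={1,4}
  fail(13) 'adacb': from fail(12)=6 chase 'b': 6→16→0 ⇒ 0;  out={2}∪out(0)={2}

Text stream:
pos 0 'c': at 16
pos 1 'c': at 17
pos 2 'a': at 1 (via fail)
pos 3 'd': at 10
pos 4 'a': at 11  emit P3@[3:4]
pos 5 'c': at 12
pos 6 'b': at 13  emit P2@[2:6]
pos 7 'c': at 16 (via fail)
pos 8 'a': at 1 (via fail)
pos 9 'a': at 2
pos 10 'd': at 3
pos 11 'd': at 4
pos 12 'c': at 5  emit P0@[8:12]
pos 13 'c': at 17 (via fail)
pos 14 'a': at 1 (via fail)
pos 15 'd': at 10
pos 16 'a': at 11  emit P3@[15:16]
pos 17 'c': at 12
pos 18 'b': at 13  emit P2@[14:18]
pos 19 'c': at 16 (via fail)
pos 20 'c': at 17
pos 21 'd': at 18
pos 22 'd': at 19  emit P4@[19:22]
pos 23 'd': at 14 (via fail)
pos 24 'a': at 15  emit P3@[23:24]
pos 25 'c': at 6 (via fail)
pos 26 'c': at 7
pos 27 'd': at 8
pos 28 'd': at 9  emit P1@[24:28],P4@[25:28]
pos 29 'd': at 14 (via fail)
pos 30 'a': at 15  emit P3@[29:30]
pos 31 'a': at 2 (via fail)
pos 32 'c': at 6 (via fail)
pos 33 'c': at 7
pos 34 'd': at 8
pos 35 'd': at 9  emit P1@[31:35],P4@[32:35]
pos 36 'c': at 16 (via fail)
pos 37 'a': at 1 (via fail)
pos 38 'c': at 6
pos 39 'c': at 7
pos 40 'd': at 8
pos 41 'd': at 9  emit P1@[37:41],P4@[38:41]
pos 42 'c': at 16 (via fail)
pos 43 'd': at 14 (via fail)
pos 44 'a': at 15  emit P3@[43:44]
pos 45 'c': at 6 (via fail)
pos 46 'c': at 7
pos 47 'c': at 17 (via fail)
pos 48 'd': at 18
pos 49 'd': at 19  emit P4@[46:49]
pos 50 'd': at 14 (via fail)
pos 51 'd': at 14 (via fail)
pos 52 'a': at 15  emit P3@[51:52]
pos 53 'a': at 2 (via fail)
pos 54 'd': at 3
pos 55 'a': at 11 (via fail)  emit P3@[54:55]
pos 56 'c': at 12
pos 57 'b': at 13  emit P2@[53:57]
pos 58 'a': at 1 (via fail)
pos 59 'a': at 2
pos 60 'd': at 3
pos 61 'd': at 4
pos 62 'c': at 5  emit P0@[58:62]
pos 63 'b': at 0 (via fail)
pos 64 'a': at 1
pos 65 'd': at 10
pos 66 'a': at 11  emit P3@[65:66]
pos 67 'c': at 12
pos 68 'b': at 13  emit P2@[64:68]

All matches (sorted): [[4,3],[6,2],[12,0],[16,3],[18,2],[22,4],[24,3],[28,1],[28,4],[30,3],[35,1],[35,4],[41,1],[41,4],[44,3],[49,4],[52,3],[55,3],[57,2],[62,0],[66,3],[68,2]]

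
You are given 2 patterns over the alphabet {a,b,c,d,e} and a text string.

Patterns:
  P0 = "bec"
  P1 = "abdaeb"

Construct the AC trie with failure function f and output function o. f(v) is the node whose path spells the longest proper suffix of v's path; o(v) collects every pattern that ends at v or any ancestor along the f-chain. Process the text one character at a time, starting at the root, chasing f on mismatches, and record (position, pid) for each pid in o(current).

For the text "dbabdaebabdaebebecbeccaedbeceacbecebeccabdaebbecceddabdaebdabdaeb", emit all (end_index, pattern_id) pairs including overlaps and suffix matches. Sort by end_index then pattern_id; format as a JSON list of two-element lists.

Build:
Trie nodes:
  n0 'ε': a→4 b→1
  n1 'b': e→2
  n2 'be': c→3
  n3 'bec': ·  ←P0
  n4 'a': b→5
  n5 'ab': d→6
  n6 'abd': a→7
  n7 'abda': e→8
  n8 'abdae': b→9
  n9 'abdaeb': ·  ←P1

BFS fail/out derivation:
  n1('b'): parent n0 fail=0; on 'b' 0 → fail=0;  out ∅∪∅=∅
  n4('a'): parent n0 fail=0; on 'a' 0 → fail=0;  out ∅∪∅=∅
  n2('be'): parent n1 fail=0; on 'e' 0 → fail=0;  out ∅∪∅=∅
  n5('ab'): parent n4 fail=0; on 'b' 0 → fail=1;  out ∅∪∅=∅
  n3('bec'): parent n2 fail=0; on 'c' 0 → fail=0;  out {0}∪∅={0}
  n6('abd'): parent n5 fail=1; on 'd' 1→0 → fail=0;  out ∅∪∅=∅
  n7('abda'): parent n6 fail=0; on 'a' 0 → fail=4;  out ∅∪∅=∅
  n8('abdae'): parent n7 fail=4; on 'e' 4→0 → fail=0;  out ∅∪∅=∅
  n9('abdaeb'): parent n8 fail=0; on 'b' 0 → fail=1;  out {1}∪∅={1}

Text stream:
[0] read 'd'  n0⇒n0
[1] read 'b'  n0⇒n1
[2] read 'a'  n1⇒n4 (fail-walked)
[3] read 'b'  n4⇒n5
[4] read 'd'  n5⇒n6
[5] read 'a'  n6⇒n7
[6] read 'e'  n7⇒n8
[7] read 'b'  n8⇒n9  emit P1@[2:7]
[8] read 'a'  n9⇒n4 (fail-walked)
[9] read 'b'  n4⇒n5
[10] read 'd'  n5⇒n6
[11] read 'a'  n6⇒n7
[12] read 'e'  n7⇒n8
[13] read 'b'  n8⇒n9  emit P1@[8:13]
[14] read 'e'  n9⇒n2 (fail-walked)
[15] read 'b'  n2⇒n1 (fail-walked)
[16] read 'e'  n1⇒n2
[17] read 'c'  n2⇒n3  emit P0@[15:17]
[18] read 'b'  n3⇒n1 (fail-walked)
[19] read 'e'  n1⇒n2
[20] read 'c'  n2⇒n3  emit P0@[18:20]
[21] read 'c'  n3⇒n0 (fail-walked)
[22] read 'a'  n0⇒n4
[23] read 'e'  n4⇒n0 (fail-walked)
[24] read 'd'  n0⇒n0
[25] read 'b'  n0⇒n1
[26] read 'e'  n1⇒n2
[27] read 'c'  n2⇒n3  emit P0@[25:27]
[28] read 'e'  n3⇒n0 (fail-walked)
[29] read 'a'  n0⇒n4
[30] read 'c'  n4⇒n0 (fail-walked)
[31] read 'b'  n0⇒n1
[32] read 'e'  n1⇒n2
[33] read 'c'  n2⇒n3  emit P0@[31:33]
[34] read 'e'  n3⇒n0 (fail-walked)
[35] read 'b'  n0⇒n1
[36] read 'e'  n1⇒n2
[37] read 'c'  n2⇒n3  emit P0@[35:37]
[38] read 'c'  n3⇒n0 (fail-walked)
[39] read 'a'  n0⇒n4
[40] read 'b'  n4⇒n5
[41] read 'd'  n5⇒n6
[42] read 'a'  n6⇒n7
[43] read 'e'  n7⇒n8
[44] read 'b'  n8⇒n9  emit P1@[39:44]
[45] read 'b'  n9⇒n1 (fail-walked)
[46] read 'e'  n1⇒n2
[47] read 'c'  n2⇒n3  emit P0@[45:47]
[48] read 'c'  n3⇒n0 (fail-walked)
[49] read 'e'  n0⇒n0
[50] read 'd'  n0⇒n0
[51] read 'd'  n0⇒n0
[52] read 'a'  n0⇒n4
[53] read 'b'  n4⇒n5
[54] read 'd'  n5⇒n6
[55] read 'a'  n6⇒n7
[56] read 'e'  n7⇒n8
[57] read 'b'  n8⇒n9  emit P1@[52:57]
[58] read 'd'  n9⇒n0 (fail-walked)
[59] read 'a'  n0⇒n4
[60] read 'b'  n4⇒n5
[61] read 'd'  n5⇒n6
[62] read 'a'  n6⇒n7
[63] read 'e'  n7⇒n8
[64] read 'b'  n8⇒n9  emit P1@[59:64]

All matches (sorted): [[7,1],[13,1],[17,0],[20,0],[27,0],[33,0],[37,0],[44,1],[47,0],[57,1],[64,1]]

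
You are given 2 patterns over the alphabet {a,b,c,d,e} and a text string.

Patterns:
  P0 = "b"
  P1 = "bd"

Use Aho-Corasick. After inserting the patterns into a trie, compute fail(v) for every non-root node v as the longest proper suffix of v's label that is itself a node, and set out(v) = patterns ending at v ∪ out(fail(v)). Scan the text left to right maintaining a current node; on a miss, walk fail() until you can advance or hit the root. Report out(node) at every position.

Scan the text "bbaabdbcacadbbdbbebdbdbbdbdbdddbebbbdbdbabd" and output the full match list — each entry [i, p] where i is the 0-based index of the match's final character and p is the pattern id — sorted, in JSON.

Build automaton:
Trie (insert patterns):
  n0 'ε': b→1
  n1 'b': d→2  ←P0
  n2 'bd': ·  ←P1

BFS fail/out derivation:
  n1('b'): parent n0 fail=0; on 'b' 0 → fail=0;  out {0}∪∅={0}
  n2('bd'): parent n1 fail=0; on 'd' 0 → fail=0;  out {1}∪∅={1}

Scan:
i=0 'b': node 0→1  → match P0@[0:0]
i=1 'b': node 1→1 ·f  → match P0@[1:1]
i=2 'a': node 1→0 ·f
i=3 'a': node 0→0
i=4 'b': node 0→1  → match P0@[4:4]
i=5 'd': node 1→2  → match P1@[4:5]
i=6 'b': node 2→1 ·f  → match P0@[6:6]
i=7 'c': node 1→0 ·f
i=8 'a': node 0→0
i=9 'c': node 0→0
i=10 'a': node 0→0
i=11 'd': node 0→0
i=12 'b': node 0→1  → match P0@[12:12]
i=13 'b': node 1→1 ·f  → match P0@[13:13]
i=14 'd': node 1→2  → match P1@[13:14]
i=15 'b': node 2→1 ·f  → match P0@[15:15]
i=16 'b': node 1→1 ·f  → match P0@[16:16]
i=17 'e': node 1→0 ·f
i=18 'b': node 0→1  → match P0@[18:18]
i=19 'd': node 1→2  → match P1@[18:19]
i=20 'b': node 2→1 ·f  → match P0@[20:20]
i=21 'd': node 1→2  → match P1@[20:21]
i=22 'b': node 2→1 ·f  → match P0@[22:22]
i=23 'b': node 1→1 ·f  → match P0@[23:23]
i=24 'd': node 1→2  → match P1@[23:24]
i=25 'b': node 2→1 ·f  → match P0@[25:25]
i=26 'd': node 1→2  → match P1@[25:26]
i=27 'b': node 2→1 ·f  → match P0@[27:27]
i=28 'd': node 1→2  → match P1@[27:28]
i=29 'd': node 2→0 ·f
i=30 'd': node 0→0
i=31 'b': node 0→1  → match P0@[31:31]
i=32 'e': node 1→0 ·f
i=33 'b': node 0→1  → match P0@[33:33]
i=34 'b': node 1→1 ·f  → match P0@[34:34]
i=35 'b': node 1→1 ·f  → match P0@[35:35]
i=36 'd': node 1→2  → match P1@[35:36]
i=37 'b': node 2→1 ·f  → match P0@[37:37]
i=38 'd': node 1→2  → match P1@[37:38]
i=39 'b': node 2→1 ·f  → match P0@[39:39]
i=40 'a': node 1→0 ·f
i=41 'b': node 0→1  → match P0@[41:41]
i=42 'd': node 1→2  → match P1@[41:42]

Matches: [[0,0],[1,0],[4,0],[5,1],[6,0],[12,0],[13,0],[14,1],[15,0],[16,0],[18,0],[19,1],[20,0],[21,1],[22,0],[23,0],[24,1],[25,0],[26,1],[27,0],[28,1],[31,0],[33,0],[34,0],[35,0],[36,1],[37,0],[38,1],[39,0],[41,0],[42,1]]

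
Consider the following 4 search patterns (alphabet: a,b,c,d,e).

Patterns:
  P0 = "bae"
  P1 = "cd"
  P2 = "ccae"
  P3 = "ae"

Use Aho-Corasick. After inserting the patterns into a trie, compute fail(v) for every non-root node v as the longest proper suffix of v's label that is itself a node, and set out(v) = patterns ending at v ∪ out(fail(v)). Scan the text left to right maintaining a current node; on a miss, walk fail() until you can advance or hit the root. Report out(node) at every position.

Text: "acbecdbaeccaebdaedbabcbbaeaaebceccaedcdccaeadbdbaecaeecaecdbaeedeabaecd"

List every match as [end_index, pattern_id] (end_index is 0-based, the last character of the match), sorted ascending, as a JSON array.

Build:
Trie nodes:
  0='ε' goto a→9 b→1 c→4
  1='b' goto a→2
  2='ba' goto e→3
  3='bae' goto ·  [P0 ends]
  4='c' goto c→6 d→5
  5='cd' goto ·  [P1 ends]
  6='cc' goto a→7
  7='cca' goto e→8
  8='ccae' goto ·  [P2 ends]
  9='a' goto e→10
  10='ae' goto ·  [P3 ends]

Failure links (BFS by depth):
  n1('b'): parent n0 fail=0; on 'b' 0 → fail=0;  out ∅∪∅=∅
  n4('c'): parent n0 fail=0; on 'c' 0 → fail=0;  out ∅∪∅=∅
  n9('a'): parent n0 fail=0; on 'a' 0 → fail=0;  out ∅∪∅=∅
  n2('ba'): parent n1 fail=0; on 'a' 0 → fail=9;  out ∅∪∅=∅
  n5('cd'): parent n4 fail=0; on 'd' 0 → fail=0;  out {1}∪∅={1}
  n6('cc'): parent n4 fail=0; on 'c' 0 → fail=4;  out ∅∪∅=∅
  n10('ae'): parent n9 fail=0; on 'e' 0 → fail=0;  out {3}∪∅={3}
  n3('bae'): parent n2 fail=9; on 'e' 9 → fail=10;  out {0}∪{3}={0,3}
  n7('cca'): parent n6 fail=4; on 'a' 4→0 → fail=9;  out ∅∪∅=∅
  n8('ccae'): parent n7 fail=9; on 'e' 9 → fail=10;  out {2}∪{3}={2,3}

Text stream:
i=0 'a': node 0→9
i=1 'c': node 9→4 ·f
i=2 'b': node 4→1 ·f
i=3 'e': node 1→0 ·f
i=4 'c': node 0→4
i=5 'd': node 4→5  → match P1@[4:5]
i=6 'b': node 5→1 ·f
i=7 'a': node 1→2
i=8 'e': node 2→3  → match P0@[6:8],P3@[7:8]
i=9 'c': node 3→4 ·f
i=10 'c': node 4→6
i=11 'a': node 6→7
i=12 'e': node 7→8  → match P2@[9:12],P3@[11:12]
i=13 'b': node 8→1 ·f
i=14 'd': node 1→0 ·f
i=15 'a': node 0→9
i=16 'e': node 9→10  → match P3@[15:16]
i=17 'd': node 10→0 ·f
i=18 'b': node 0→1
i=19 'a': node 1→2
i=20 'b': node 2→1 ·f
i=21 'c': node 1→4 ·f
i=22 'b': node 4→1 ·f
i=23 'b': node 1→1 ·f
i=24 'a': node 1→2
i=25 'e': node 2→3  → match P0@[23:25],P3@[24:25]
i=26 'a': node 3→9 ·f
i=27 'a': node 9→9 ·f
i=28 'e': node 9→10  → match P3@[27:28]
i=29 'b': node 10→1 ·f
i=30 'c': node 1→4 ·f
i=31 'e': node 4→0 ·f
i=32 'c': node 0→4
i=33 'c': node 4→6
i=34 'a': node 6→7
i=35 'e': node 7→8  → match P2@[32:35],P3@[34:35]
i=36 'd': node 8→0 ·f
i=37 'c': node 0→4
i=38 'd': node 4→5  → match P1@[37:38]
i=39 'c': node 5→4 ·f
i=40 'c': node 4→6
i=41 'a': node 6→7
i=42 'e': node 7→8  → match P2@[39:42],P3@[41:42]
i=43 'a': node 8→9 ·f
i=44 'd': node 9→0 ·f
i=45 'b': node 0→1
i=46 'd': node 1→0 ·f
i=47 'b': node 0→1
i=48 'a': node 1→2
i=49 'e': node 2→3  → match P0@[47:49],P3@[48:49]
i=50 'c': node 3→4 ·f
i=51 'a': node 4→9 ·f
i=52 'e': node 9→10  → match P3@[51:52]
i=53 'e': node 10→0 ·f
i=54 'c': node 0→4
i=55 'a': node 4→9 ·f
i=56 'e': node 9→10  → match P3@[55:56]
i=57 'c': node 10→4 ·f
i=58 'd': node 4→5  → match P1@[57:58]
i=59 'b': node 5→1 ·f
i=60 'a': node 1→2
i=61 'e': node 2→3  → match P0@[59:61],P3@[60:61]
i=62 'e': node 3→0 ·f
i=63 'd': node 0→0
i=64 'e': node 0→0
i=65 'a': node 0→9
i=66 'b': node 9→1 ·f
i=67 'a': node 1→2
i=68 'e': node 2→3  → match P0@[66:68],P3@[67:68]
i=69 'c': node 3→4 ·f
i=70 'd': node 4→5  → match P1@[69:70]

Result: [[5,1],[8,0],[8,3],[12,2],[12,3],[16,3],[25,0],[25,3],[28,3],[35,2],[35,3],[38,1],[42,2],[42,3],[49,0],[49,3],[52,3],[56,3],[58,1],[61,0],[61,3],[68,0],[68,3],[70,1]]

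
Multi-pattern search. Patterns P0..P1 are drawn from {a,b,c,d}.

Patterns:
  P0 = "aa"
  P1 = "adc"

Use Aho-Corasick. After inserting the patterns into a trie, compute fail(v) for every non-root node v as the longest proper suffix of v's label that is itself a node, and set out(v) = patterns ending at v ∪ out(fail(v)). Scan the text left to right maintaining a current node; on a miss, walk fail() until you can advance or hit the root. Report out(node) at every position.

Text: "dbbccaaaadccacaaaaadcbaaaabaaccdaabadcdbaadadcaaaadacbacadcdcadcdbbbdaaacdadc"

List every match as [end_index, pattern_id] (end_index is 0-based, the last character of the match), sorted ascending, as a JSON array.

Build:
Trie (insert patterns):
  0='ε' goto a→1
  1='a' goto a→2 d→3
  2='aa' goto ·  [P0 ends]
  3='ad' goto c→4
  4='adc' goto ·  [P1 ends]

BFS fail/out derivation:
  fail(1) 'a': from fail(0)=0 chase 'a': 0 ⇒ 0;  out=∅∪out(0)=∅
  fail(2) 'aa': from fail(1)=0 chase 'a': 0 ⇒ 1;  out={0}∪out(1)={0}
  fail(3) 'ad': from fail(1)=0 chase 'd': 0 ⇒ 0;  out=∅∪out(0)=∅
  fail(4) 'adc': from fail(3)=0 chase 'c': 0 ⇒ 0;  out={1}∪out(0)={1}

Scan:
i=0 'd': node 0→0
i=1 'b': node 0→0
i=2 'b': node 0→0
i=3 'c': node 0→0
i=4 'c': node 0→0
i=5 'a': node 0→1
i=6 'a': node 1→2  → match P0@[5:6]
i=7 'a': node 2→2 (fail-walked)  → match P0@[6:7]
i=8 'a': node 2→2 (fail-walked)  → match P0@[7:8]
i=9 'd': node 2→3 (fail-walked)
i=10 'c': node 3→4  → match P1@[8:10]
i=11 'c': node 4→0 (fail-walked)
i=12 'a': node 0→1
i=13 'c': node 1→0 (fail-walked)
i=14 'a': node 0→1
i=15 'a': node 1→2  → match P0@[14:15]
i=16 'a': node 2→2 (fail-walked)  → match P0@[15:16]
i=17 'a': node 2→2 (fail-walked)  → match P0@[16:17]
i=18 'a': node 2→2 (fail-walked)  → match P0@[17:18]
i=19 'd': node 2→3 (fail-walked)
i=20 'c': node 3→4  → match P1@[18:20]
i=21 'b': node 4→0 (fail-walked)
i=22 'a': node 0→1
i=23 'a': node 1→2  → match P0@[22:23]
i=24 'a': node 2→2 (fail-walked)  → match P0@[23:24]
i=25 'a': node 2→2 (fail-walked)  → match P0@[24:25]
i=26 'b': node 2→0 (fail-walked)
i=27 'a': node 0→1
i=28 'a': node 1→2  → match P0@[27:28]
i=29 'c': node 2→0 (fail-walked)
i=30 'c': node 0→0
i=31 'd': node 0→0
i=32 'a': node 0→1
i=33 'a': node 1→2  → match P0@[32:33]
i=34 'b': node 2→0 (fail-walked)
i=35 'a': node 0→1
i=36 'd': node 1→3
i=37 'c': node 3→4  → match P1@[35:37]
i=38 'd': node 4→0 (fail-walked)
i=39 'b': node 0→0
i=40 'a': node 0→1
i=41 'a': node 1→2  → match P0@[40:41]
i=42 'd': node 2→3 (fail-walked)
i=43 'a': node 3→1 (fail-walked)
i=44 'd': node 1→3
i=45 'c': node 3→4  → match P1@[43:45]
i=46 'a': node 4→1 (fail-walked)
i=47 'a': node 1→2  → match P0@[46:47]
i=48 'a': node 2→2 (fail-walked)  → match P0@[47:48]
i=49 'a': node 2→2 (fail-walked)  → match P0@[48:49]
i=50 'd': node 2→3 (fail-walked)
i=51 'a': node 3→1 (fail-walked)
i=52 'c': node 1→0 (fail-walked)
i=53 'b': node 0→0
i=54 'a': node 0→1
i=55 'c': node 1→0 (fail-walked)
i=56 'a': node 0→1
i=57 'd': node 1→3
i=58 'c': node 3→4  → match P1@[56:58]
i=59 'd': node 4→0 (fail-walked)
i=60 'c': node 0→0
i=61 'a': node 0→1
i=62 'd': node 1→3
i=63 'c': node 3→4  → match P1@[61:63]
i=64 'd': node 4→0 (fail-walked)
i=65 'b': node 0→0
i=66 'b': node 0→0
i=67 'b': node 0→0
i=68 'd': node 0→0
i=69 'a': node 0→1
i=70 'a': node 1→2  → match P0@[69:70]
i=71 'a': node 2→2 (fail-walked)  → match P0@[70:71]
i=72 'c': node 2→0 (fail-walked)
i=73 'd': node 0→0
i=74 'a': node 0→1
i=75 'd': node 1→3
i=76 'c': node 3→4  → match P1@[74:76]

Result: [[6,0],[7,0],[8,0],[10,1],[15,0],[16,0],[17,0],[18,0],[20,1],[23,0],[24,0],[25,0],[28,0],[33,0],[37,1],[41,0],[45,1],[47,0],[48,0],[49,0],[58,1],[63,1],[70,0],[71,0],[76,1]]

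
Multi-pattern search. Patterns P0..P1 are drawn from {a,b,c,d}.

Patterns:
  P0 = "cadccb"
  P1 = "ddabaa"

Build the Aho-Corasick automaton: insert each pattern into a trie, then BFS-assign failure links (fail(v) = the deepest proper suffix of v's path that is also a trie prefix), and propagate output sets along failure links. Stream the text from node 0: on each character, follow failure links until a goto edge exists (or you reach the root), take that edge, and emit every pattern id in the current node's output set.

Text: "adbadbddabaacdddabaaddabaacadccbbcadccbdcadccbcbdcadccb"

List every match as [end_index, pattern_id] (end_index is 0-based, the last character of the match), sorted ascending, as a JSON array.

Build automaton:
Trie nodes:
  n0 'ε': c→1 d→7
  n1 'c': a→2
  n2 'ca': d→3
  n3 'cad': c→4
  n4 'cadc': c→5
  n5 'cadcc': b→6
  n6 'cadccb': ·  [P0 ends]
  n7 'd': d→8
  n8 'dd': a→9
  n9 'dda': b→10
  n10 'ddab': a→11
  n11 'ddaba': a→12
  n12 'ddabaa': ·  [P1 ends]

Failure links (BFS by depth):
  n1('c'): parent n0 fail=0; on 'c' 0 → fail=0;  out ∅∪∅=∅
  n7('d'): parent n0 fail=0; on 'd' 0 → fail=0;  out ∅∪∅=∅
  n2('ca'): parent n1 fail=0; on 'a' 0 → fail=0;  out ∅∪∅=∅
  n8('dd'): parent n7 fail=0; on 'd' 0 → fail=7;  out ∅∪∅=∅
  n3('cad'): parent n2 fail=0; on 'd' 0 → fail=7;  out ∅∪∅=∅
  n9('dda'): parent n8 fail=7; on 'a' 7→0 → fail=0;  out ∅∪∅=∅
  n4('cadc'): parent n3 fail=7; on 'c' 7→0 → fail=1;  out ∅∪∅=∅
  n10('ddab'): parent n9 fail=0; on 'b' 0 → fail=0;  out ∅∪∅=∅
  n5('cadcc'): parent n4 fail=1; on 'c' 1→0 → fail=1;  out ∅∪∅=∅
  n11('ddaba'): parent n10 fail=0; on 'a' 0 → fail=0;  out ∅∪∅=∅
  n6('cadccb'): parent n5 fail=1; on 'b' 1→0 → fail=0;  out {0}∪∅={0}
  n12('ddabaa'): parent n11 fail=0; on 'a' 0 → fail=0;  out {1}∪∅={1}

Text stream:
pos 0 'a': at 0
pos 1 'd': at 7
pos 2 'b': at 0 ·f
pos 3 'a': at 0
pos 4 'd': at 7
pos 5 'b': at 0 ·f
pos 6 'd': at 7
pos 7 'd': at 8
pos 8 'a': at 9
pos 9 'b': at 10
pos 10 'a': at 11
pos 11 'a': at 12  ** P1@[6:11]
pos 12 'c': at 1 ·f
pos 13 'd': at 7 ·f
pos 14 'd': at 8
pos 15 'd': at 8 ·f
pos 16 'a': at 9
pos 17 'b': at 10
pos 18 'a': at 11
pos 19 'a': at 12  ** P1@[14:19]
pos 20 'd': at 7 ·f
pos 21 'd': at 8
pos 22 'a': at 9
pos 23 'b': at 10
pos 24 'a': at 11
pos 25 'a': at 12  ** P1@[20:25]
pos 26 'c': at 1 ·f
pos 27 'a': at 2
pos 28 'd': at 3
pos 29 'c': at 4
pos 30 'c': at 5
pos 31 'b': at 6  ** P0@[26:31]
pos 32 'b': at 0 ·f
pos 33 'c': at 1
pos 34 'a': at 2
pos 35 'd': at 3
pos 36 'c': at 4
pos 37 'c': at 5
pos 38 'b': at 6  ** P0@[33:38]
pos 39 'd': at 7 ·f
pos 40 'c': at 1 ·f
pos 41 'a': at 2
pos 42 'd': at 3
pos 43 'c': at 4
pos 44 'c': at 5
pos 45 'b': at 6  ** P0@[40:45]
pos 46 'c': at 1 ·f
pos 47 'b': at 0 ·f
pos 48 'd': at 7
pos 49 'c': at 1 ·f
pos 50 'a': at 2
pos 51 'd': at 3
pos 52 'c': at 4
pos 53 'c': at 5
pos 54 'b': at 6  ** P0@[49:54]

Matches: [[11,1],[19,1],[25,1],[31,0],[38,0],[45,0],[54,0]]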